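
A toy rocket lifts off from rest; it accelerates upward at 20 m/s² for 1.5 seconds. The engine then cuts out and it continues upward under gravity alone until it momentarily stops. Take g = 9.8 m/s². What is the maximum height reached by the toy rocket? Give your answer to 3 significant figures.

68.4 m

Phase 1 (powered ascent): v₀ = 0 m/s, a = 20 m/s².
v = v₀ + at = 0 + (20)(1.5) = 30.0 m/s
Δx = v₀t + ½at² = 0·1.5 + 0.5·20·1.5² = 22.5 m

Phase 2 (coasting upward): v₀ = 30.0 m/s, a = -9.8 m/s².
v = v₀ + at → t = (0 − 30.0) / -9.8 = 3.06 s
v² = v₀² + 2aΔx → Δx = (0² − 30.0²)/(2·-9.8) = 45.9 m
Maximum height = 22.5 + 45.9 = 68.4 m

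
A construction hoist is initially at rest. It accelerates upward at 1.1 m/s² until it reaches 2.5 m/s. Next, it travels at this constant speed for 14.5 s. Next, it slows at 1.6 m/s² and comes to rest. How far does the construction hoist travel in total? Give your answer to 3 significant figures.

Phase 1 (accelerating): v₀ = 0 m/s, a = 1.1 m/s².
v = v₀ + at → t = (2.5 − 0) / 1.1 = 2.27 s
v² = v₀² + 2aΔx → Δx = (2.5² − 0²)/(2·1.1) = 2.84 m

Phase 2 (constant speed): v₀ = 2.50 m/s, a = 0 m/s².
v = v₀ + at = 2.50 + (0)(14.5) = 2.50 m/s
Δx = v₀t + ½at² = 2.50·14.5 + 0.5·0·14.5² = 36.2 m

Phase 3 (decelerating): v₀ = 2.50 m/s, a = -1.6 m/s².
v = v₀ + at → t = (0 − 2.50) / -1.6 = 1.56 s
v² = v₀² + 2aΔx → Δx = (0² − 2.50²)/(2·-1.6) = 1.95 m
Total distance = 2.84 + 36.2 + 1.95 = 41.0 m

41.0 m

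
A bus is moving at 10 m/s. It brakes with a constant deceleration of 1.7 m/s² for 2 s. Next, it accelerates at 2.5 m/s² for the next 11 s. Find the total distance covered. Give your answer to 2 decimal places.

240.45 m

Phase 1 (decelerating): v₀ = 10.0 m/s, a = -1.7 m/s².
v = v₀ + at = 10.0 + (-1.7)(2) = 6.60 m/s
Δx = v₀t + ½at² = 10.0·2 + 0.5·-1.7·2² = 16.6 m

Phase 2 (accelerating): v₀ = 6.60 m/s, a = 2.5 m/s².
v = v₀ + at = 6.60 + (2.5)(11) = 34.1 m/s
Δx = v₀t + ½at² = 6.60·11 + 0.5·2.5·11² = 224 m
Total distance = 16.6 + 224 = 240 m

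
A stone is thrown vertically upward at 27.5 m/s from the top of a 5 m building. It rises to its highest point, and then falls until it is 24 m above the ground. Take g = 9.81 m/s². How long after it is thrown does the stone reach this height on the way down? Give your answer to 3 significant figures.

4.80 s

Phase 1 (rising): v₀ = 27.5 m/s, a = -9.81 m/s².
v = v₀ + at → t = (0 − 27.5) / -9.81 = 2.80 s
v² = v₀² + 2aΔx → Δx = (0² − 27.5²)/(2·-9.81) = 38.5 m

Phase 2 (falling): v₀ = 0 m/s, a = -9.81 m/s².
Falls 19.5 m from rest: t = √(2·19.5/9.81) = 2.00 s; v = g·t = 19.6 m/s.
Total time = 2.80 + 2.00 = 4.80 s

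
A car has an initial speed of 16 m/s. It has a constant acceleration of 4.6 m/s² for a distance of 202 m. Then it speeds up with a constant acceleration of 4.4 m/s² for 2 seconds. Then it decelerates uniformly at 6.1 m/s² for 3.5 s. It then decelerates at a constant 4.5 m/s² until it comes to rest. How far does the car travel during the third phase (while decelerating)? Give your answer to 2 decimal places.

154.38 m

Phase 1 (accelerating): v₀ = 16.0 m/s, a = 4.6 m/s².
v² = v₀² + 2aΔx = 16.0² + 2·4.6·202 = 2110 → v = 46.0 m/s
t = (v − v₀)/a = (46.0 − 16.0)/4.6 = 6.52 s

Phase 2 (accelerating): v₀ = 46.0 m/s, a = 4.4 m/s².
v = v₀ + at = 46.0 + (4.4)(2) = 54.8 m/s
Δx = v₀t + ½at² = 46.0·2 + 0.5·4.4·2² = 101 m

Phase 3 (decelerating): v₀ = 54.8 m/s, a = -6.1 m/s².
v = v₀ + at = 54.8 + (-6.1)(3.5) = 33.4 m/s
Δx = v₀t + ½at² = 54.8·3.5 + 0.5·-6.1·3.5² = 154 m
Distance in phase 3 = 154 m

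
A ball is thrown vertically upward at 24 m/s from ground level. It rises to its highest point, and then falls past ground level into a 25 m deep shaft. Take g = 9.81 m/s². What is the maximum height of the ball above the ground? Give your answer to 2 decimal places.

29.36 m

Phase 1 (rising): v₀ = 24.0 m/s, a = -9.81 m/s².
v = v₀ + at → t = (0 − 24.0) / -9.81 = 2.45 s
v² = v₀² + 2aΔx → Δx = (0² − 24.0²)/(2·-9.81) = 29.4 m
Maximum height = 29.4 m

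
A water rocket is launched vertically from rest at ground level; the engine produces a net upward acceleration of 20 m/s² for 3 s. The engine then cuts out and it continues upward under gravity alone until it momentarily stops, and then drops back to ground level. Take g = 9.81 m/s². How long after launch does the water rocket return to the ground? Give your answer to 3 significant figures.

Phase 1 (powered ascent): v₀ = 0 m/s, a = 20 m/s².
v = v₀ + at = 0 + (20)(3) = 60.0 m/s
Δx = v₀t + ½at² = 0·3 + 0.5·20·3² = 90.0 m

Phase 2 (coasting upward): v₀ = 60.0 m/s, a = -9.81 m/s².
v = v₀ + at → t = (0 − 60.0) / -9.81 = 6.12 s
v² = v₀² + 2aΔx → Δx = (0² − 60.0²)/(2·-9.81) = 183 m

Phase 3 (free fall): v₀ = 0 m/s, a = -9.81 m/s².
Falls 273 m from rest: t = √(2·273/9.81) = 7.47 s; v = g·t = 73.3 m/s.
Total time = 3.00 + 6.12 + 7.47 = 16.6 s

16.6 s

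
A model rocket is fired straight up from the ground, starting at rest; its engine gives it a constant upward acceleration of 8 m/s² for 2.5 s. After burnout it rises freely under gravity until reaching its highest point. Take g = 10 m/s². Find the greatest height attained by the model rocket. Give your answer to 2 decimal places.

Phase 1 (powered ascent): v₀ = 0 m/s, a = 8 m/s².
v = v₀ + at = 0 + (8)(2.5) = 20.0 m/s
Δx = v₀t + ½at² = 0·2.5 + 0.5·8·2.5² = 25.0 m

Phase 2 (coasting upward): v₀ = 20.0 m/s, a = -10 m/s².
v = v₀ + at → t = (0 − 20.0) / -10 = 2.00 s
v² = v₀² + 2aΔx → Δx = (0² − 20.0²)/(2·-10) = 20.0 m
Maximum height = 25.0 + 20.0 = 45.0 m

45.00 m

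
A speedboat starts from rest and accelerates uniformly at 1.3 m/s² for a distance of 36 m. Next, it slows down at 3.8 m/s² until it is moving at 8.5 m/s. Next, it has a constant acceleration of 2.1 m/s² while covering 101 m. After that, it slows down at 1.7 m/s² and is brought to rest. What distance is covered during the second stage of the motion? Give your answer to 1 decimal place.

Phase 1 (accelerating): v₀ = 0 m/s, a = 1.3 m/s².
v² = v₀² + 2aΔx = 0² + 2·1.3·36 = 93.6 → v = 9.67 m/s
t = (v − v₀)/a = (9.67 − 0)/1.3 = 7.44 s

Phase 2 (decelerating): v₀ = 9.67 m/s, a = -3.8 m/s².
v = v₀ + at → t = (8.5 − 9.67) / -3.8 = 0.309 s
v² = v₀² + 2aΔx → Δx = (8.5² − 9.67²)/(2·-3.8) = 2.81 m
Distance in phase 2 = 2.81 m

2.8 m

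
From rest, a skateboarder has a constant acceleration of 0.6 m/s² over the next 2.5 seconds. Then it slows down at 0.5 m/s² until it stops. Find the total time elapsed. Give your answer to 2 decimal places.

5.50 s

Phase 1 (accelerating): v₀ = 0 m/s, a = 0.6 m/s².
v = v₀ + at = 0 + (0.6)(2.5) = 1.50 m/s
Δx = v₀t + ½at² = 0·2.5 + 0.5·0.6·2.5² = 1.88 m

Phase 2 (decelerating): v₀ = 1.50 m/s, a = -0.5 m/s².
v = v₀ + at → t = (0 − 1.50) / -0.5 = 3.00 s
v² = v₀² + 2aΔx → Δx = (0² − 1.50²)/(2·-0.5) = 2.25 m
Total time = 2.50 + 3.00 = 5.50 s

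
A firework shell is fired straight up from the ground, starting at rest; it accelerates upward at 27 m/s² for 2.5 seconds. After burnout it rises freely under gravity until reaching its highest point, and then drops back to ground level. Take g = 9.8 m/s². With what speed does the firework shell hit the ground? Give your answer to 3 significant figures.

Phase 1 (powered ascent): v₀ = 0 m/s, a = 27 m/s².
v = v₀ + at = 0 + (27)(2.5) = 67.5 m/s
Δx = v₀t + ½at² = 0·2.5 + 0.5·27·2.5² = 84.4 m

Phase 2 (coasting upward): v₀ = 67.5 m/s, a = -9.8 m/s².
v = v₀ + at → t = (0 − 67.5) / -9.8 = 6.89 s
v² = v₀² + 2aΔx → Δx = (0² − 67.5²)/(2·-9.8) = 232 m

Phase 3 (free fall): v₀ = 0 m/s, a = -9.8 m/s².
Falls 317 m from rest: t = √(2·317/9.8) = 8.04 s; v = g·t = 78.8 m/s.
Impact speed = 78.8 m/s

78.8 m/s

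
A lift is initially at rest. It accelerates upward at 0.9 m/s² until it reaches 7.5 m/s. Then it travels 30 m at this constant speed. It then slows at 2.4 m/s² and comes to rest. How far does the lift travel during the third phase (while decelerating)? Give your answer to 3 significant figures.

Phase 1 (accelerating): v₀ = 0 m/s, a = 0.9 m/s².
v = v₀ + at → t = (7.5 − 0) / 0.9 = 8.33 s
v² = v₀² + 2aΔx → Δx = (7.5² − 0²)/(2·0.9) = 31.2 m

Phase 2 (constant speed): v₀ = 7.50 m/s, a = 0 m/s².
Constant speed: t = d/v = 30/7.50 = 4.00 s

Phase 3 (decelerating): v₀ = 7.50 m/s, a = -2.4 m/s².
v = v₀ + at → t = (0 − 7.50) / -2.4 = 3.12 s
v² = v₀² + 2aΔx → Δx = (0² − 7.50²)/(2·-2.4) = 11.7 m
Distance in phase 3 = 11.7 m

11.7 m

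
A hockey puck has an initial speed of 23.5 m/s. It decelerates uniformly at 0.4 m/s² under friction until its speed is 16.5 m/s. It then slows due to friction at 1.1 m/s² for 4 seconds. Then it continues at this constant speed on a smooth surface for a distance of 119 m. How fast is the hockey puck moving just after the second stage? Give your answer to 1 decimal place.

Phase 1 (decelerating): v₀ = 23.5 m/s, a = -0.4 m/s².
v = v₀ + at → t = (16.5 − 23.5) / -0.4 = 17.5 s
v² = v₀² + 2aΔx → Δx = (16.5² − 23.5²)/(2·-0.4) = 350 m

Phase 2 (decelerating): v₀ = 16.5 m/s, a = -1.1 m/s².
v = v₀ + at = 16.5 + (-1.1)(4) = 12.1 m/s
Δx = v₀t + ½at² = 16.5·4 + 0.5·-1.1·4² = 57.2 m
Speed at end of phase 2 = 12.1 m/s

12.1 m/s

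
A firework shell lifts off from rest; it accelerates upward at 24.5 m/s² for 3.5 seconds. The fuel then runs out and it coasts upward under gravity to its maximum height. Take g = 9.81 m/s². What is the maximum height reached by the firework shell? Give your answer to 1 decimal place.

Phase 1 (powered ascent): v₀ = 0 m/s, a = 24.5 m/s².
v = v₀ + at = 0 + (24.5)(3.5) = 85.8 m/s
Δx = v₀t + ½at² = 0·3.5 + 0.5·24.5·3.5² = 150 m

Phase 2 (coasting upward): v₀ = 85.8 m/s, a = -9.81 m/s².
v = v₀ + at → t = (0 − 85.8) / -9.81 = 8.74 s
v² = v₀² + 2aΔx → Δx = (0² − 85.8²)/(2·-9.81) = 375 m
Maximum height = 150 + 375 = 525 m

524.8 m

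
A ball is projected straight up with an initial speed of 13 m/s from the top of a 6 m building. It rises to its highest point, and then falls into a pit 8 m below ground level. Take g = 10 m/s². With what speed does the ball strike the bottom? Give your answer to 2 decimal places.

Phase 1 (rising): v₀ = 13.0 m/s, a = -10 m/s².
v = v₀ + at → t = (0 − 13.0) / -10 = 1.30 s
v² = v₀² + 2aΔx → Δx = (0² − 13.0²)/(2·-10) = 8.45 m

Phase 2 (falling): v₀ = 0 m/s, a = -10 m/s².
Falls 22.4 m from rest: t = √(2·22.4/10) = 2.12 s; v = g·t = 21.2 m/s.
Final speed = 21.2 m/s

21.19 m/s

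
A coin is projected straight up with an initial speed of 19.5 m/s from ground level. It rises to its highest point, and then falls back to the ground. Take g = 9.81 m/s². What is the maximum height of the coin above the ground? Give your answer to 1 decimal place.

Phase 1 (rising): v₀ = 19.5 m/s, a = -9.81 m/s².
v = v₀ + at → t = (0 − 19.5) / -9.81 = 1.99 s
v² = v₀² + 2aΔx → Δx = (0² − 19.5²)/(2·-9.81) = 19.4 m
Maximum height = 19.4 m

19.4 m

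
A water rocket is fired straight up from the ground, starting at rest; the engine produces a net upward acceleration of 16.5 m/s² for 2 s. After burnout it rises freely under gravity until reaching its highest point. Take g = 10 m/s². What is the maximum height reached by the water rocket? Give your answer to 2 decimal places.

87.45 m

Phase 1 (powered ascent): v₀ = 0 m/s, a = 16.5 m/s².
v = v₀ + at = 0 + (16.5)(2) = 33.0 m/s
Δx = v₀t + ½at² = 0·2 + 0.5·16.5·2² = 33.0 m

Phase 2 (coasting upward): v₀ = 33.0 m/s, a = -10 m/s².
v = v₀ + at → t = (0 − 33.0) / -10 = 3.30 s
v² = v₀² + 2aΔx → Δx = (0² − 33.0²)/(2·-10) = 54.5 m
Maximum height = 33.0 + 54.5 = 87.5 m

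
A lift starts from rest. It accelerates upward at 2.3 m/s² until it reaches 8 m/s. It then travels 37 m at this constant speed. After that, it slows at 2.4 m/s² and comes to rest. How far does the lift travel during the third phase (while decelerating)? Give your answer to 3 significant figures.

Phase 1 (accelerating): v₀ = 0 m/s, a = 2.3 m/s².
v = v₀ + at → t = (8 − 0) / 2.3 = 3.48 s
v² = v₀² + 2aΔx → Δx = (8² − 0²)/(2·2.3) = 13.9 m

Phase 2 (constant speed): v₀ = 8.00 m/s, a = 0 m/s².
Constant speed: t = d/v = 37/8.00 = 4.62 s

Phase 3 (decelerating): v₀ = 8.00 m/s, a = -2.4 m/s².
v = v₀ + at → t = (0 − 8.00) / -2.4 = 3.33 s
v² = v₀² + 2aΔx → Δx = (0² − 8.00²)/(2·-2.4) = 13.3 m
Distance in phase 3 = 13.3 m

13.3 m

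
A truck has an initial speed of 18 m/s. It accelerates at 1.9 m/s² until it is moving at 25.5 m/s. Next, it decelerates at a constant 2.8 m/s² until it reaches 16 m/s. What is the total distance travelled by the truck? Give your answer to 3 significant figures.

156 m

Phase 1 (accelerating): v₀ = 18.0 m/s, a = 1.9 m/s².
v = v₀ + at → t = (25.5 − 18.0) / 1.9 = 3.95 s
v² = v₀² + 2aΔx → Δx = (25.5² − 18.0²)/(2·1.9) = 85.9 m

Phase 2 (decelerating): v₀ = 25.5 m/s, a = -2.8 m/s².
v = v₀ + at → t = (16 − 25.5) / -2.8 = 3.39 s
v² = v₀² + 2aΔx → Δx = (16² − 25.5²)/(2·-2.8) = 70.4 m
Total distance = 85.9 + 70.4 = 156 m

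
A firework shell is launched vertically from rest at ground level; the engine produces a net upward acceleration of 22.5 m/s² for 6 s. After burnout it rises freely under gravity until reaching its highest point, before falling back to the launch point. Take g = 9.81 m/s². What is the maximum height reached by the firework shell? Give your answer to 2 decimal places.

1333.90 m

Phase 1 (powered ascent): v₀ = 0 m/s, a = 22.5 m/s².
v = v₀ + at = 0 + (22.5)(6) = 135 m/s
Δx = v₀t + ½at² = 0·6 + 0.5·22.5·6² = 405 m

Phase 2 (coasting upward): v₀ = 135 m/s, a = -9.81 m/s².
v = v₀ + at → t = (0 − 135) / -9.81 = 13.8 s
v² = v₀² + 2aΔx → Δx = (0² − 135²)/(2·-9.81) = 929 m
Maximum height = 405 + 929 = 1330 m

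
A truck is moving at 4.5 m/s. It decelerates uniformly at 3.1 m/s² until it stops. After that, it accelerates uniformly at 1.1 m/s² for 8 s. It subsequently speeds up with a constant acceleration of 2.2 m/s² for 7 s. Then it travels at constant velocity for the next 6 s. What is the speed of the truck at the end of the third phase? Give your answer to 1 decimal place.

24.2 m/s

Phase 1 (decelerating): v₀ = 4.50 m/s, a = -3.1 m/s².
v = v₀ + at → t = (0 − 4.50) / -3.1 = 1.45 s
v² = v₀² + 2aΔx → Δx = (0² − 4.50²)/(2·-3.1) = 3.27 m

Phase 2 (accelerating): v₀ = 0 m/s, a = 1.1 m/s².
v = v₀ + at = 0 + (1.1)(8) = 8.80 m/s
Δx = v₀t + ½at² = 0·8 + 0.5·1.1·8² = 35.2 m

Phase 3 (accelerating): v₀ = 8.80 m/s, a = 2.2 m/s².
v = v₀ + at = 8.80 + (2.2)(7) = 24.2 m/s
Δx = v₀t + ½at² = 8.80·7 + 0.5·2.2·7² = 116 m
Speed at end of phase 3 = 24.2 m/s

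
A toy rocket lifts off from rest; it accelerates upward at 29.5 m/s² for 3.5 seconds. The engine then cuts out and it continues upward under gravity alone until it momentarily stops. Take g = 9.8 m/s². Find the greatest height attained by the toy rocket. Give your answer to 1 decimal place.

Phase 1 (powered ascent): v₀ = 0 m/s, a = 29.5 m/s².
v = v₀ + at = 0 + (29.5)(3.5) = 103 m/s
Δx = v₀t + ½at² = 0·3.5 + 0.5·29.5·3.5² = 181 m

Phase 2 (coasting upward): v₀ = 103 m/s, a = -9.8 m/s².
v = v₀ + at → t = (0 − 103) / -9.8 = 10.5 s
v² = v₀² + 2aΔx → Δx = (0² − 103²)/(2·-9.8) = 544 m
Maximum height = 181 + 544 = 725 m

724.6 m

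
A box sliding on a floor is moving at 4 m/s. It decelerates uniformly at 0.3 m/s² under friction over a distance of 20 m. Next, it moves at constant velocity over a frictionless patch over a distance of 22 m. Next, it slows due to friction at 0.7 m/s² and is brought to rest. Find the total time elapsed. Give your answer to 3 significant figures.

20.5 s

Phase 1 (decelerating): v₀ = 4.00 m/s, a = -0.3 m/s².
v² = v₀² + 2aΔx = 4.00² + 2·-0.3·20 = 4.00 → v = 2.00 m/s
t = (v − v₀)/a = (2.00 − 4.00)/-0.3 = 6.67 s

Phase 2 (constant speed): v₀ = 2.00 m/s, a = 0 m/s².
Constant speed: t = d/v = 22/2.00 = 11.0 s

Phase 3 (decelerating): v₀ = 2.00 m/s, a = -0.7 m/s².
v = v₀ + at → t = (0 − 2.00) / -0.7 = 2.86 s
v² = v₀² + 2aΔx → Δx = (0² − 2.00²)/(2·-0.7) = 2.86 m
Total time = 6.67 + 11.0 + 2.86 = 20.5 s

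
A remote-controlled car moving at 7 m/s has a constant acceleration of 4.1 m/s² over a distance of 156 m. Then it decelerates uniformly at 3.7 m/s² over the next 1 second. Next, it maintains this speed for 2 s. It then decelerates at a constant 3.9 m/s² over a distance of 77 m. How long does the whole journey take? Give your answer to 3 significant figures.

Phase 1 (accelerating): v₀ = 7.00 m/s, a = 4.1 m/s².
v² = v₀² + 2aΔx = 7.00² + 2·4.1·156 = 1330 → v = 36.4 m/s
t = (v − v₀)/a = (36.4 − 7.00)/4.1 = 7.18 s

Phase 2 (decelerating): v₀ = 36.4 m/s, a = -3.7 m/s².
v = v₀ + at = 36.4 + (-3.7)(1) = 32.7 m/s
Δx = v₀t + ½at² = 36.4·1 + 0.5·-3.7·1² = 34.6 m

Phase 3 (constant speed): v₀ = 32.7 m/s, a = 0 m/s².
v = v₀ + at = 32.7 + (0)(2) = 32.7 m/s
Δx = v₀t + ½at² = 32.7·2 + 0.5·0·2² = 65.5 m

Phase 4 (decelerating): v₀ = 32.7 m/s, a = -3.9 m/s².
v² = v₀² + 2aΔx = 32.7² + 2·-3.9·77 = 472 → v = 21.7 m/s
t = (v − v₀)/a = (21.7 − 32.7)/-3.9 = 2.83 s
Total time = 7.18 + 1.00 + 2.00 + 2.83 = 13.0 s

13.0 s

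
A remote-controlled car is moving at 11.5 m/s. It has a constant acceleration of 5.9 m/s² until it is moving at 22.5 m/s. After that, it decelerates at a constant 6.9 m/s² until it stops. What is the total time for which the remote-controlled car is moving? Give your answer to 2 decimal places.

Phase 1 (accelerating): v₀ = 11.5 m/s, a = 5.9 m/s².
v = v₀ + at → t = (22.5 − 11.5) / 5.9 = 1.86 s
v² = v₀² + 2aΔx → Δx = (22.5² − 11.5²)/(2·5.9) = 31.7 m

Phase 2 (decelerating): v₀ = 22.5 m/s, a = -6.9 m/s².
v = v₀ + at → t = (0 − 22.5) / -6.9 = 3.26 s
v² = v₀² + 2aΔx → Δx = (0² − 22.5²)/(2·-6.9) = 36.7 m
Total time = 1.86 + 3.26 = 5.13 s

5.13 s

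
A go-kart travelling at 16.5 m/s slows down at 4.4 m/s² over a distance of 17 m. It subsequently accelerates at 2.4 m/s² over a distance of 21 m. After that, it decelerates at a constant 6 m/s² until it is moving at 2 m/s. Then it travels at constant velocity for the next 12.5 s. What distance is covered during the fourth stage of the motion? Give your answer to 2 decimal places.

25.00 m

Phase 1 (decelerating): v₀ = 16.5 m/s, a = -4.4 m/s².
v² = v₀² + 2aΔx = 16.5² + 2·-4.4·17 = 123 → v = 11.1 m/s
t = (v − v₀)/a = (11.1 − 16.5)/-4.4 = 1.23 s

Phase 2 (accelerating): v₀ = 11.1 m/s, a = 2.4 m/s².
v² = v₀² + 2aΔx = 11.1² + 2·2.4·21 = 223 → v = 14.9 m/s
t = (v − v₀)/a = (14.9 − 11.1)/2.4 = 1.61 s

Phase 3 (decelerating): v₀ = 14.9 m/s, a = -6 m/s².
v = v₀ + at → t = (2 − 14.9) / -6 = 2.16 s
v² = v₀² + 2aΔx → Δx = (2² − 14.9²)/(2·-6) = 18.3 m

Phase 4 (constant speed): v₀ = 2.00 m/s, a = 0 m/s².
v = v₀ + at = 2.00 + (0)(12.5) = 2.00 m/s
Δx = v₀t + ½at² = 2.00·12.5 + 0.5·0·12.5² = 25.0 m
Distance in phase 4 = 25.0 m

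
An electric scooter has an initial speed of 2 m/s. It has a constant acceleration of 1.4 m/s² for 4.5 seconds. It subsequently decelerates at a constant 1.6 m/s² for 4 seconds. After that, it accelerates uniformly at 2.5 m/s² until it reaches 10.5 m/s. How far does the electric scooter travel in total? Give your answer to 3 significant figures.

Phase 1 (accelerating): v₀ = 2.00 m/s, a = 1.4 m/s².
v = v₀ + at = 2.00 + (1.4)(4.5) = 8.30 m/s
Δx = v₀t + ½at² = 2.00·4.5 + 0.5·1.4·4.5² = 23.2 m

Phase 2 (decelerating): v₀ = 8.30 m/s, a = -1.6 m/s².
v = v₀ + at = 8.30 + (-1.6)(4) = 1.90 m/s
Δx = v₀t + ½at² = 8.30·4 + 0.5·-1.6·4² = 20.4 m

Phase 3 (accelerating): v₀ = 1.90 m/s, a = 2.5 m/s².
v = v₀ + at → t = (10.5 − 1.90) / 2.5 = 3.44 s
v² = v₀² + 2aΔx → Δx = (10.5² − 1.90²)/(2·2.5) = 21.3 m
Total distance = 23.2 + 20.4 + 21.3 = 64.9 m

64.9 m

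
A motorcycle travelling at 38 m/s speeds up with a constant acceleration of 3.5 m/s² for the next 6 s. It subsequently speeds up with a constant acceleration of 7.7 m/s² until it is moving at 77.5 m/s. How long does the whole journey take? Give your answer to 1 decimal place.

8.4 s

Phase 1 (accelerating): v₀ = 38.0 m/s, a = 3.5 m/s².
v = v₀ + at = 38.0 + (3.5)(6) = 59.0 m/s
Δx = v₀t + ½at² = 38.0·6 + 0.5·3.5·6² = 291 m

Phase 2 (accelerating): v₀ = 59.0 m/s, a = 7.7 m/s².
v = v₀ + at → t = (77.5 − 59.0) / 7.7 = 2.40 s
v² = v₀² + 2aΔx → Δx = (77.5² − 59.0²)/(2·7.7) = 164 m
Total time = 6.00 + 2.40 = 8.40 s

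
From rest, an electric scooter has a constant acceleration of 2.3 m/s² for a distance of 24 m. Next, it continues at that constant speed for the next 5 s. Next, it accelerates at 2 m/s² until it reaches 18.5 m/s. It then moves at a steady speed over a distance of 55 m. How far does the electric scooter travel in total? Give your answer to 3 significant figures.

Phase 1 (accelerating): v₀ = 0 m/s, a = 2.3 m/s².
v² = v₀² + 2aΔx = 0² + 2·2.3·24 = 110 → v = 10.5 m/s
t = (v − v₀)/a = (10.5 − 0)/2.3 = 4.57 s

Phase 2 (constant speed): v₀ = 10.5 m/s, a = 0 m/s².
v = v₀ + at = 10.5 + (0)(5) = 10.5 m/s
Δx = v₀t + ½at² = 10.5·5 + 0.5·0·5² = 52.5 m

Phase 3 (accelerating): v₀ = 10.5 m/s, a = 2 m/s².
v = v₀ + at → t = (18.5 − 10.5) / 2 = 4.00 s
v² = v₀² + 2aΔx → Δx = (18.5² − 10.5²)/(2·2) = 58.0 m

Phase 4 (constant speed): v₀ = 18.5 m/s, a = 0 m/s².
Constant speed: t = d/v = 55/18.5 = 2.97 s
Total distance = 24.0 + 52.5 + 58.0 + 55.0 = 189 m

189 m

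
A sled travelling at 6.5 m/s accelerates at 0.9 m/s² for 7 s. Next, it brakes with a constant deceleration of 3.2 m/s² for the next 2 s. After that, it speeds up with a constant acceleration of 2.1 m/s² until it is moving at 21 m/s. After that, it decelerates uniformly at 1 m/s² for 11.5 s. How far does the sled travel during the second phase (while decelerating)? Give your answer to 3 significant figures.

Phase 1 (accelerating): v₀ = 6.50 m/s, a = 0.9 m/s².
v = v₀ + at = 6.50 + (0.9)(7) = 12.8 m/s
Δx = v₀t + ½at² = 6.50·7 + 0.5·0.9·7² = 67.5 m

Phase 2 (decelerating): v₀ = 12.8 m/s, a = -3.2 m/s².
v = v₀ + at = 12.8 + (-3.2)(2) = 6.40 m/s
Δx = v₀t + ½at² = 12.8·2 + 0.5·-3.2·2² = 19.2 m
Distance in phase 2 = 19.2 m

19.2 m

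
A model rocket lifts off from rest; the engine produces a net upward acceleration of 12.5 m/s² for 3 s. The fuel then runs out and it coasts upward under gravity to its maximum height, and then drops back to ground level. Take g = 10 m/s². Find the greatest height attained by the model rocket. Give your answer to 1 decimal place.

126.6 m

Phase 1 (powered ascent): v₀ = 0 m/s, a = 12.5 m/s².
v = v₀ + at = 0 + (12.5)(3) = 37.5 m/s
Δx = v₀t + ½at² = 0·3 + 0.5·12.5·3² = 56.2 m

Phase 2 (coasting upward): v₀ = 37.5 m/s, a = -10 m/s².
v = v₀ + at → t = (0 − 37.5) / -10 = 3.75 s
v² = v₀² + 2aΔx → Δx = (0² − 37.5²)/(2·-10) = 70.3 m
Maximum height = 56.2 + 70.3 = 127 m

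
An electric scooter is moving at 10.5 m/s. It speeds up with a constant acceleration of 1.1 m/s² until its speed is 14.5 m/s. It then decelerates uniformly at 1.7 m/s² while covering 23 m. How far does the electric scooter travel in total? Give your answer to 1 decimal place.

68.5 m

Phase 1 (accelerating): v₀ = 10.5 m/s, a = 1.1 m/s².
v = v₀ + at → t = (14.5 − 10.5) / 1.1 = 3.64 s
v² = v₀² + 2aΔx → Δx = (14.5² − 10.5²)/(2·1.1) = 45.5 m

Phase 2 (decelerating): v₀ = 14.5 m/s, a = -1.7 m/s².
v² = v₀² + 2aΔx = 14.5² + 2·-1.7·23 = 132 → v = 11.5 m/s
t = (v − v₀)/a = (11.5 − 14.5)/-1.7 = 1.77 s
Total distance = 45.5 + 23.0 = 68.5 m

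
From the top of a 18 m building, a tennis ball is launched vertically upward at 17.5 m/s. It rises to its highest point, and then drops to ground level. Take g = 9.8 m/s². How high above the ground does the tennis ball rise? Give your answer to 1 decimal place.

33.6 m

Phase 1 (rising): v₀ = 17.5 m/s, a = -9.8 m/s².
v = v₀ + at → t = (0 − 17.5) / -9.8 = 1.79 s
v² = v₀² + 2aΔx → Δx = (0² − 17.5²)/(2·-9.8) = 15.6 m
Maximum height = 18 + 15.6 = 33.6 m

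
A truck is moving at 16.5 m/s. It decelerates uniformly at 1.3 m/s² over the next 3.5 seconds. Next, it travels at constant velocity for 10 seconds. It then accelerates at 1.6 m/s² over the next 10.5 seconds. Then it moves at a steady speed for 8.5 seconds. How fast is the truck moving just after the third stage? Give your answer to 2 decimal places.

28.75 m/s

Phase 1 (decelerating): v₀ = 16.5 m/s, a = -1.3 m/s².
v = v₀ + at = 16.5 + (-1.3)(3.5) = 11.9 m/s
Δx = v₀t + ½at² = 16.5·3.5 + 0.5·-1.3·3.5² = 49.8 m

Phase 2 (constant speed): v₀ = 11.9 m/s, a = 0 m/s².
v = v₀ + at = 11.9 + (0)(10) = 11.9 m/s
Δx = v₀t + ½at² = 11.9·10 + 0.5·0·10² = 120 m

Phase 3 (accelerating): v₀ = 11.9 m/s, a = 1.6 m/s².
v = v₀ + at = 11.9 + (1.6)(10.5) = 28.8 m/s
Δx = v₀t + ½at² = 11.9·10.5 + 0.5·1.6·10.5² = 214 m
Speed at end of phase 3 = 28.8 m/s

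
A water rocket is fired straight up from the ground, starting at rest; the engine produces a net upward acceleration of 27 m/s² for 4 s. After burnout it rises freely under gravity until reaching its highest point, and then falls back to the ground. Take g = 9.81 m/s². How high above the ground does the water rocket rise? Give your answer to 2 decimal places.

Phase 1 (powered ascent): v₀ = 0 m/s, a = 27 m/s².
v = v₀ + at = 0 + (27)(4) = 108 m/s
Δx = v₀t + ½at² = 0·4 + 0.5·27·4² = 216 m

Phase 2 (coasting upward): v₀ = 108 m/s, a = -9.81 m/s².
v = v₀ + at → t = (0 − 108) / -9.81 = 11.0 s
v² = v₀² + 2aΔx → Δx = (0² − 108²)/(2·-9.81) = 594 m
Maximum height = 216 + 594 = 810 m

810.50 m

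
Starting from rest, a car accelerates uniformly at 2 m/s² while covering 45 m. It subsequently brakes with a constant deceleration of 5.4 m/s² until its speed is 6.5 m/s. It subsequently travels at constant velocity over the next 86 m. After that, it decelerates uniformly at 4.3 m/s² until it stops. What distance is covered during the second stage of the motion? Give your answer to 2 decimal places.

Phase 1 (accelerating): v₀ = 0 m/s, a = 2 m/s².
v² = v₀² + 2aΔx = 0² + 2·2·45 = 180 → v = 13.4 m/s
t = (v − v₀)/a = (13.4 − 0)/2 = 6.71 s

Phase 2 (decelerating): v₀ = 13.4 m/s, a = -5.4 m/s².
v = v₀ + at → t = (6.5 − 13.4) / -5.4 = 1.28 s
v² = v₀² + 2aΔx → Δx = (6.5² − 13.4²)/(2·-5.4) = 12.8 m
Distance in phase 2 = 12.8 m

12.75 m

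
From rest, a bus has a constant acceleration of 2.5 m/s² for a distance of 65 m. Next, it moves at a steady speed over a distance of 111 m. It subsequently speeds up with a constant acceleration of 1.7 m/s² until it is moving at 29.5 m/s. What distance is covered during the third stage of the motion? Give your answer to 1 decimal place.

160.4 m

Phase 1 (accelerating): v₀ = 0 m/s, a = 2.5 m/s².
v² = v₀² + 2aΔx = 0² + 2·2.5·65 = 325 → v = 18.0 m/s
t = (v − v₀)/a = (18.0 − 0)/2.5 = 7.21 s

Phase 2 (constant speed): v₀ = 18.0 m/s, a = 0 m/s².
Constant speed: t = d/v = 111/18.0 = 6.16 s

Phase 3 (accelerating): v₀ = 18.0 m/s, a = 1.7 m/s².
v = v₀ + at → t = (29.5 − 18.0) / 1.7 = 6.75 s
v² = v₀² + 2aΔx → Δx = (29.5² − 18.0²)/(2·1.7) = 160 m
Distance in phase 3 = 160 m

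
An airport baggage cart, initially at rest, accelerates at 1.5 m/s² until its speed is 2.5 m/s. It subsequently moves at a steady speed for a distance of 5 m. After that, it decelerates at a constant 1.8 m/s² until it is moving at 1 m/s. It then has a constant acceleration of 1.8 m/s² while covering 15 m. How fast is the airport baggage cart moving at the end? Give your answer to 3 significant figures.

7.42 m/s

Phase 1 (accelerating): v₀ = 0 m/s, a = 1.5 m/s².
v = v₀ + at → t = (2.5 − 0) / 1.5 = 1.67 s
v² = v₀² + 2aΔx → Δx = (2.5² − 0²)/(2·1.5) = 2.08 m

Phase 2 (constant speed): v₀ = 2.50 m/s, a = 0 m/s².
Constant speed: t = d/v = 5/2.50 = 2.00 s

Phase 3 (decelerating): v₀ = 2.50 m/s, a = -1.8 m/s².
v = v₀ + at → t = (1 − 2.50) / -1.8 = 0.833 s
v² = v₀² + 2aΔx → Δx = (1² − 2.50²)/(2·-1.8) = 1.46 m

Phase 4 (accelerating): v₀ = 1.00 m/s, a = 1.8 m/s².
v² = v₀² + 2aΔx = 1.00² + 2·1.8·15 = 55.0 → v = 7.42 m/s
t = (v − v₀)/a = (7.42 − 1.00)/1.8 = 3.56 s
Final speed = 7.42 m/s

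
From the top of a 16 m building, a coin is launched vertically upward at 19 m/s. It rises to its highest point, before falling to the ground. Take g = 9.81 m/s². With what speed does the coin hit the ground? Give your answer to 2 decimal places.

Phase 1 (rising): v₀ = 19.0 m/s, a = -9.81 m/s².
v = v₀ + at → t = (0 − 19.0) / -9.81 = 1.94 s
v² = v₀² + 2aΔx → Δx = (0² − 19.0²)/(2·-9.81) = 18.4 m

Phase 2 (falling): v₀ = 0 m/s, a = -9.81 m/s².
Falls 34.4 m from rest: t = √(2·34.4/9.81) = 2.65 s; v = g·t = 26.0 m/s.
Final speed = 26.0 m/s

25.98 m/s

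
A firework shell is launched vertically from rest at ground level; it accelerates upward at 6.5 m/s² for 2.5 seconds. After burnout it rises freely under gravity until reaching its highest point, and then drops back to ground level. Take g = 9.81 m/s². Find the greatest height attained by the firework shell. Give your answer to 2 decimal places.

Phase 1 (powered ascent): v₀ = 0 m/s, a = 6.5 m/s².
v = v₀ + at = 0 + (6.5)(2.5) = 16.2 m/s
Δx = v₀t + ½at² = 0·2.5 + 0.5·6.5·2.5² = 20.3 m

Phase 2 (coasting upward): v₀ = 16.2 m/s, a = -9.81 m/s².
v = v₀ + at → t = (0 − 16.2) / -9.81 = 1.66 s
v² = v₀² + 2aΔx → Δx = (0² − 16.2²)/(2·-9.81) = 13.5 m
Maximum height = 20.3 + 13.5 = 33.8 m

33.77 m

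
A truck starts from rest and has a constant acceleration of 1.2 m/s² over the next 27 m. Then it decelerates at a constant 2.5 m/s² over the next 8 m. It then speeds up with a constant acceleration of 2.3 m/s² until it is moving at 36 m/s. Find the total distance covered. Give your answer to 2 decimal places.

Phase 1 (accelerating): v₀ = 0 m/s, a = 1.2 m/s².
v² = v₀² + 2aΔx = 0² + 2·1.2·27 = 64.8 → v = 8.05 m/s
t = (v − v₀)/a = (8.05 − 0)/1.2 = 6.71 s

Phase 2 (decelerating): v₀ = 8.05 m/s, a = -2.5 m/s².
v² = v₀² + 2aΔx = 8.05² + 2·-2.5·8 = 24.8 → v = 4.98 m/s
t = (v − v₀)/a = (4.98 − 8.05)/-2.5 = 1.23 s

Phase 3 (accelerating): v₀ = 4.98 m/s, a = 2.3 m/s².
v = v₀ + at → t = (36 − 4.98) / 2.3 = 13.5 s
v² = v₀² + 2aΔx → Δx = (36² − 4.98²)/(2·2.3) = 276 m
Total distance = 27.0 + 8.00 + 276 = 311 m

311.35 m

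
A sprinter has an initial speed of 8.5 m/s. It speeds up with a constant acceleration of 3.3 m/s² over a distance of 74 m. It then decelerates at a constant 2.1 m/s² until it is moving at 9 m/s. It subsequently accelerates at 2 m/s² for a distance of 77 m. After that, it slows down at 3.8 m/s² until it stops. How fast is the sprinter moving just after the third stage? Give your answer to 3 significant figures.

19.7 m/s

Phase 1 (accelerating): v₀ = 8.50 m/s, a = 3.3 m/s².
v² = v₀² + 2aΔx = 8.50² + 2·3.3·74 = 561 → v = 23.7 m/s
t = (v − v₀)/a = (23.7 − 8.50)/3.3 = 4.60 s

Phase 2 (decelerating): v₀ = 23.7 m/s, a = -2.1 m/s².
v = v₀ + at → t = (9 − 23.7) / -2.1 = 6.99 s
v² = v₀² + 2aΔx → Δx = (9² − 23.7²)/(2·-2.1) = 114 m

Phase 3 (accelerating): v₀ = 9.00 m/s, a = 2 m/s².
v² = v₀² + 2aΔx = 9.00² + 2·2·77 = 389 → v = 19.7 m/s
t = (v − v₀)/a = (19.7 − 9.00)/2 = 5.36 s
Speed at end of phase 3 = 19.7 m/s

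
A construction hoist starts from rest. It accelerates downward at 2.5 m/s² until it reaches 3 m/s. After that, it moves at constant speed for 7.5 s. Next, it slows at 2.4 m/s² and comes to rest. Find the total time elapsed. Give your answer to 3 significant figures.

9.95 s

Phase 1 (accelerating): v₀ = 0 m/s, a = 2.5 m/s².
v = v₀ + at → t = (3 − 0) / 2.5 = 1.20 s
v² = v₀² + 2aΔx → Δx = (3² − 0²)/(2·2.5) = 1.80 m

Phase 2 (constant speed): v₀ = 3.00 m/s, a = 0 m/s².
v = v₀ + at = 3.00 + (0)(7.5) = 3.00 m/s
Δx = v₀t + ½at² = 3.00·7.5 + 0.5·0·7.5² = 22.5 m

Phase 3 (decelerating): v₀ = 3.00 m/s, a = -2.4 m/s².
v = v₀ + at → t = (0 − 3.00) / -2.4 = 1.25 s
v² = v₀² + 2aΔx → Δx = (0² − 3.00²)/(2·-2.4) = 1.88 m
Total time = 1.20 + 7.50 + 1.25 = 9.95 s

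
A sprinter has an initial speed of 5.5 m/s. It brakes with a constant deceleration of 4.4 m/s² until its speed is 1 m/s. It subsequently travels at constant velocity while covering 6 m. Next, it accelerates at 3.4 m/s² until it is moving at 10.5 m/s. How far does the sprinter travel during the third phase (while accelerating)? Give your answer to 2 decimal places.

Phase 1 (decelerating): v₀ = 5.50 m/s, a = -4.4 m/s².
v = v₀ + at → t = (1 − 5.50) / -4.4 = 1.02 s
v² = v₀² + 2aΔx → Δx = (1² − 5.50²)/(2·-4.4) = 3.32 m

Phase 2 (constant speed): v₀ = 1.00 m/s, a = 0 m/s².
Constant speed: t = d/v = 6/1.00 = 6.00 s

Phase 3 (accelerating): v₀ = 1.00 m/s, a = 3.4 m/s².
v = v₀ + at → t = (10.5 − 1.00) / 3.4 = 2.79 s
v² = v₀² + 2aΔx → Δx = (10.5² − 1.00²)/(2·3.4) = 16.1 m
Distance in phase 3 = 16.1 m

16.07 m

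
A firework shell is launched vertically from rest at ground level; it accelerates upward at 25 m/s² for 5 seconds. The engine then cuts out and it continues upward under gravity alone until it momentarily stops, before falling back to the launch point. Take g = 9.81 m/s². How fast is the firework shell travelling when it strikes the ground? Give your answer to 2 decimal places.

147.50 m/s

Phase 1 (powered ascent): v₀ = 0 m/s, a = 25 m/s².
v = v₀ + at = 0 + (25)(5) = 125 m/s
Δx = v₀t + ½at² = 0·5 + 0.5·25·5² = 312 m

Phase 2 (coasting upward): v₀ = 125 m/s, a = -9.81 m/s².
v = v₀ + at → t = (0 − 125) / -9.81 = 12.7 s
v² = v₀² + 2aΔx → Δx = (0² − 125²)/(2·-9.81) = 796 m

Phase 3 (free fall): v₀ = 0 m/s, a = -9.81 m/s².
Falls 1110 m from rest: t = √(2·1110/9.81) = 15.0 s; v = g·t = 147 m/s.
Impact speed = 147 m/s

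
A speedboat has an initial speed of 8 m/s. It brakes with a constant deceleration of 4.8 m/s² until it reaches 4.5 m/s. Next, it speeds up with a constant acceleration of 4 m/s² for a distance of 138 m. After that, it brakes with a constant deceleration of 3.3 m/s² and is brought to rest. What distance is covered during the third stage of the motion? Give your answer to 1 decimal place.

Phase 1 (decelerating): v₀ = 8.00 m/s, a = -4.8 m/s².
v = v₀ + at → t = (4.5 − 8.00) / -4.8 = 0.729 s
v² = v₀² + 2aΔx → Δx = (4.5² − 8.00²)/(2·-4.8) = 4.56 m

Phase 2 (accelerating): v₀ = 4.50 m/s, a = 4 m/s².
v² = v₀² + 2aΔx = 4.50² + 2·4·138 = 1120 → v = 33.5 m/s
t = (v − v₀)/a = (33.5 − 4.50)/4 = 7.26 s

Phase 3 (decelerating): v₀ = 33.5 m/s, a = -3.3 m/s².
v = v₀ + at → t = (0 − 33.5) / -3.3 = 10.2 s
v² = v₀² + 2aΔx → Δx = (0² − 33.5²)/(2·-3.3) = 170 m
Distance in phase 3 = 170 m

170.3 m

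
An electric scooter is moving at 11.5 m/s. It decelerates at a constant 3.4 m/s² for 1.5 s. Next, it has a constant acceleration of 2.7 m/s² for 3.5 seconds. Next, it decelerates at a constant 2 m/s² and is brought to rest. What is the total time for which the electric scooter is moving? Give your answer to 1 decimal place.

12.9 s

Phase 1 (decelerating): v₀ = 11.5 m/s, a = -3.4 m/s².
v = v₀ + at = 11.5 + (-3.4)(1.5) = 6.40 m/s
Δx = v₀t + ½at² = 11.5·1.5 + 0.5·-3.4·1.5² = 13.4 m

Phase 2 (accelerating): v₀ = 6.40 m/s, a = 2.7 m/s².
v = v₀ + at = 6.40 + (2.7)(3.5) = 15.9 m/s
Δx = v₀t + ½at² = 6.40·3.5 + 0.5·2.7·3.5² = 38.9 m

Phase 3 (decelerating): v₀ = 15.9 m/s, a = -2 m/s².
v = v₀ + at → t = (0 − 15.9) / -2 = 7.93 s
v² = v₀² + 2aΔx → Δx = (0² − 15.9²)/(2·-2) = 62.8 m
Total time = 1.50 + 3.50 + 7.93 = 12.9 s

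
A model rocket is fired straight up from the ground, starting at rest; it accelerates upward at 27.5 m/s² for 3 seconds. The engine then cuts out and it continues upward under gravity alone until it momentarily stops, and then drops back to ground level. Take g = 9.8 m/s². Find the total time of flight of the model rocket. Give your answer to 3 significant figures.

Phase 1 (powered ascent): v₀ = 0 m/s, a = 27.5 m/s².
v = v₀ + at = 0 + (27.5)(3) = 82.5 m/s
Δx = v₀t + ½at² = 0·3 + 0.5·27.5·3² = 124 m

Phase 2 (coasting upward): v₀ = 82.5 m/s, a = -9.8 m/s².
v = v₀ + at → t = (0 − 82.5) / -9.8 = 8.42 s
v² = v₀² + 2aΔx → Δx = (0² − 82.5²)/(2·-9.8) = 347 m

Phase 3 (free fall): v₀ = 0 m/s, a = -9.8 m/s².
Falls 471 m from rest: t = √(2·471/9.8) = 9.80 s; v = g·t = 96.1 m/s.
Total time = 3.00 + 8.42 + 9.80 = 21.2 s

21.2 s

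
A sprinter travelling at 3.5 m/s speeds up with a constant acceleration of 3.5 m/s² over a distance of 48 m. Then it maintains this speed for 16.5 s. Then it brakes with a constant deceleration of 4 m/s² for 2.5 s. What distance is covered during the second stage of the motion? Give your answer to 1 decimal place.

Phase 1 (accelerating): v₀ = 3.50 m/s, a = 3.5 m/s².
v² = v₀² + 2aΔx = 3.50² + 2·3.5·48 = 348 → v = 18.7 m/s
t = (v − v₀)/a = (18.7 − 3.50)/3.5 = 4.33 s

Phase 2 (constant speed): v₀ = 18.7 m/s, a = 0 m/s².
v = v₀ + at = 18.7 + (0)(16.5) = 18.7 m/s
Δx = v₀t + ½at² = 18.7·16.5 + 0.5·0·16.5² = 308 m
Distance in phase 2 = 308 m

307.9 m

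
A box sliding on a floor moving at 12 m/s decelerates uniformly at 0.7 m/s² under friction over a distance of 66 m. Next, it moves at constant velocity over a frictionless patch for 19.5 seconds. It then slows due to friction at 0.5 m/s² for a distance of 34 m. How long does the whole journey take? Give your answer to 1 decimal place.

Phase 1 (decelerating): v₀ = 12.0 m/s, a = -0.7 m/s².
v² = v₀² + 2aΔx = 12.0² + 2·-0.7·66 = 51.6 → v = 7.18 m/s
t = (v − v₀)/a = (7.18 − 12.0)/-0.7 = 6.88 s

Phase 2 (constant speed): v₀ = 7.18 m/s, a = 0 m/s².
v = v₀ + at = 7.18 + (0)(19.5) = 7.18 m/s
Δx = v₀t + ½at² = 7.18·19.5 + 0.5·0·19.5² = 140 m

Phase 3 (decelerating): v₀ = 7.18 m/s, a = -0.5 m/s².
v² = v₀² + 2aΔx = 7.18² + 2·-0.5·34 = 17.6 → v = 4.20 m/s
t = (v − v₀)/a = (4.20 − 7.18)/-0.5 = 5.98 s
Total time = 6.88 + 19.5 + 5.98 = 32.4 s

32.4 s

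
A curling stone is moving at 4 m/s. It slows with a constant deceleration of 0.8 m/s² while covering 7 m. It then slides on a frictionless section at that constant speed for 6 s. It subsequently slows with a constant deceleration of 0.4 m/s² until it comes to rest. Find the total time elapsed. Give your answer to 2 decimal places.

13.74 s

Phase 1 (decelerating): v₀ = 4.00 m/s, a = -0.8 m/s².
v² = v₀² + 2aΔx = 4.00² + 2·-0.8·7 = 4.80 → v = 2.19 m/s
t = (v − v₀)/a = (2.19 − 4.00)/-0.8 = 2.26 s

Phase 2 (constant speed): v₀ = 2.19 m/s, a = 0 m/s².
v = v₀ + at = 2.19 + (0)(6) = 2.19 m/s
Δx = v₀t + ½at² = 2.19·6 + 0.5·0·6² = 13.1 m

Phase 3 (decelerating): v₀ = 2.19 m/s, a = -0.4 m/s².
v = v₀ + at → t = (0 − 2.19) / -0.4 = 5.48 s
v² = v₀² + 2aΔx → Δx = (0² − 2.19²)/(2·-0.4) = 6.00 m
Total time = 2.26 + 6.00 + 5.48 = 13.7 s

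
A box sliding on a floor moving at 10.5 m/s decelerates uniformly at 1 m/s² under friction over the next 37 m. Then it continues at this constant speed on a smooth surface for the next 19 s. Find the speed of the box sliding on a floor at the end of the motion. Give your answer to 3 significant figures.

Phase 1 (decelerating): v₀ = 10.5 m/s, a = -1 m/s².
v² = v₀² + 2aΔx = 10.5² + 2·-1·37 = 36.2 → v = 6.02 m/s
t = (v − v₀)/a = (6.02 − 10.5)/-1 = 4.48 s

Phase 2 (constant speed): v₀ = 6.02 m/s, a = 0 m/s².
v = v₀ + at = 6.02 + (0)(19) = 6.02 m/s
Δx = v₀t + ½at² = 6.02·19 + 0.5·0·19² = 114 m
Final speed = 6.02 m/s

6.02 m/s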